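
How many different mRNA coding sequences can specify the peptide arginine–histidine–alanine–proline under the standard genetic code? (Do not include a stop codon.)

Arg: 6 codons.
His: 2 codons.
Ala: 4 codons.
Pro: 4 codons.
6 × 2 × 4 × 4 = 192.

192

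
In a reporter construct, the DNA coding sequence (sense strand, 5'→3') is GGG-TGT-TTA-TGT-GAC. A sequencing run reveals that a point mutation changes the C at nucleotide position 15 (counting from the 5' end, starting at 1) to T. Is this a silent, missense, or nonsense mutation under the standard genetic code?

Position 15 falls in codon 5: GAC → Asp.
After the substitution the codon is GAT → Asp.
Both encode Asp, so the change is synonymous.

silent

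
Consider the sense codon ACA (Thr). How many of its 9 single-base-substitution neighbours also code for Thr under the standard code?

3

Position 1: none → 0 synonymous.
Position 2: none → 0 synonymous.
Position 3: ACU, ACC, ACG → 3 synonymous.
Total: 0 + 0 + 3 = 3.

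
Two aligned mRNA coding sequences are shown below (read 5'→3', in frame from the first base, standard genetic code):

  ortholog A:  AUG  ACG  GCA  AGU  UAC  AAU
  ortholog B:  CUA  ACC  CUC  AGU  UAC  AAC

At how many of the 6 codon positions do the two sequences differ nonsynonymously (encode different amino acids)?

Codon 1: AUG Met / CUA Leu — nonsynonymous.
Codon 2: ACG Thr / ACC Thr — synonymous.
Codon 3: GCA Ala / CUC Leu — nonsynonymous.
Codon 4: AGU Ser / AGU Ser — identical.
Codon 5: UAC Tyr / UAC Tyr — identical.
Codon 6: AAU Asn / AAC Asn — synonymous.
Nonsynonymous differences: 2.

2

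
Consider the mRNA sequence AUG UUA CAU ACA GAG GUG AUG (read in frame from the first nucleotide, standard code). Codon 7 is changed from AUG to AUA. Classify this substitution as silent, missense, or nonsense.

Position 21 falls in codon 7: AUG → Met.
After the substitution the codon is AUA → Ile.
Met ≠ Ile, so this is a missense mutation.

missense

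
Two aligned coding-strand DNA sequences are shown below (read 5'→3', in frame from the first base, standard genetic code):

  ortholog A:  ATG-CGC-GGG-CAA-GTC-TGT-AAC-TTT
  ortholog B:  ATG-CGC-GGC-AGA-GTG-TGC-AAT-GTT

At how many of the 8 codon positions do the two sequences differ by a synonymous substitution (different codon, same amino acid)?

Codon 1: ATG Met / ATG Met — identical.
Codon 2: CGC Arg / CGC Arg — identical.
Codon 3: GGG Gly / GGC Gly — synonymous.
Codon 4: CAA Gln / AGA Arg — nonsynonymous.
Codon 5: GTC Val / GTG Val — synonymous.
Codon 6: TGT Cys / TGC Cys — synonymous.
Codon 7: AAC Asn / AAT Asn — synonymous.
Codon 8: TTT Phe / GTT Val — nonsynonymous.
Synonymous differences: 4.

4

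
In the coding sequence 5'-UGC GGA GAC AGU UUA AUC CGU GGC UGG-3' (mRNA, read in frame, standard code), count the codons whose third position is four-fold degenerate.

3

Codon 1 UGC (Cys): third position 2-fold.
Codon 2 GGA (Gly): third position 4-fold.
Codon 3 GAC (Asp): third position 2-fold.
Codon 4 AGU (Ser): third position 2-fold.
Codon 5 UUA (Leu): third position 2-fold.
Codon 6 AUC (Ile): third position 3-fold.
Codon 7 CGU (Arg): third position 4-fold.
Codon 8 GGC (Gly): third position 4-fold.
Codon 9 UGG (Trp): third position 1-fold.
Four-fold degenerate third positions: 3.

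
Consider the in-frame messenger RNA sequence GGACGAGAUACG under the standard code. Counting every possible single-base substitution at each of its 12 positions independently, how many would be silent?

Codon 1 (GGA, Gly): 3 synonymous substitutions.
Codon 2 (CGA, Arg): 4 synonymous substitutions.
Codon 3 (GAU, Asp): 1 synonymous substitution.
Codon 4 (ACG, Thr): 3 synonymous substitutions.
Total: 3 + 4 + 1 + 3 = 11.

11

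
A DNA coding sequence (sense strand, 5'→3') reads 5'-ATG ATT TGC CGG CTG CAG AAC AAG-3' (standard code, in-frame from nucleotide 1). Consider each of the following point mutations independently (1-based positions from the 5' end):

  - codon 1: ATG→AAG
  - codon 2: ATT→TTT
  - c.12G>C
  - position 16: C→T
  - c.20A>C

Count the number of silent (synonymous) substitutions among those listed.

1

Codon 1: ATG (Met) → AAG (Lys) — missense.
Codon 2: ATT (Ile) → TTT (Phe) — missense.
Codon 4: CGG (Arg) → CGC (Arg) — synonymous.
Codon 6: CAG (Gln) → TAG (Stop) — nonsense.
Codon 7: AAC (Asn) → ACC (Thr) — missense.
Synonymous: 1 of 5.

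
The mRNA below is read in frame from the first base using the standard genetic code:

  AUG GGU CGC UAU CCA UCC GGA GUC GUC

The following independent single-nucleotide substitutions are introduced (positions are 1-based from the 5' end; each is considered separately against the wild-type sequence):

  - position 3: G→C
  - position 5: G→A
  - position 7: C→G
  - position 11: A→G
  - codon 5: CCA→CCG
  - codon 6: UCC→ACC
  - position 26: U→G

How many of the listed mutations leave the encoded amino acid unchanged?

1

Codon 1: AUG (Met) → AUC (Ile) — missense.
Codon 2: GGU (Gly) → GAU (Asp) — missense.
Codon 3: CGC (Arg) → GGC (Gly) — missense.
Codon 4: UAU (Tyr) → UGU (Cys) — missense.
Codon 5: CCA (Pro) → CCG (Pro) — synonymous.
Codon 6: UCC (Ser) → ACC (Thr) — missense.
Codon 9: GUC (Val) → GGC (Gly) — missense.
Synonymous: 1 of 7.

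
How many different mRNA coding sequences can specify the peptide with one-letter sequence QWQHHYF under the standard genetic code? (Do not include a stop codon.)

64

Gln: 2 codons.
Trp: 1 codon.
Gln: 2 codons.
His: 2 codons.
His: 2 codons.
Tyr: 2 codons.
Phe: 2 codons.
2 × 1 × 2 × 2 × 2 × 2 × 2 = 64.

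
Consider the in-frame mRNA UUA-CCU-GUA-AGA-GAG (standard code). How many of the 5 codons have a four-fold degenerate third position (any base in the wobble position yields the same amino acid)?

2

Codon 1 UUA (Leu): third position 2-fold.
Codon 2 CCU (Pro): third position 4-fold.
Codon 3 GUA (Val): third position 4-fold.
Codon 4 AGA (Arg): third position 2-fold.
Codon 5 GAG (Glu): third position 2-fold.
Four-fold degenerate third positions: 2.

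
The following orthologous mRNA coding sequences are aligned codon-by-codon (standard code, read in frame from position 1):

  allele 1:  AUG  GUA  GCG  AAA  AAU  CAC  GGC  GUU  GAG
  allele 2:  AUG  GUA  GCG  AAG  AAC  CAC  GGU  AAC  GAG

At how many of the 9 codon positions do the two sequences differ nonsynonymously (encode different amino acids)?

Codon 1: AUG Met / AUG Met — identical.
Codon 2: GUA Val / GUA Val — identical.
Codon 3: GCG Ala / GCG Ala — identical.
Codon 4: AAA Lys / AAG Lys — synonymous.
Codon 5: AAU Asn / AAC Asn — synonymous.
Codon 6: CAC His / CAC His — identical.
Codon 7: GGC Gly / GGU Gly — synonymous.
Codon 8: GUU Val / AAC Asn — nonsynonymous.
Codon 9: GAG Glu / GAG Glu — identical.
Nonsynonymous differences: 1.

1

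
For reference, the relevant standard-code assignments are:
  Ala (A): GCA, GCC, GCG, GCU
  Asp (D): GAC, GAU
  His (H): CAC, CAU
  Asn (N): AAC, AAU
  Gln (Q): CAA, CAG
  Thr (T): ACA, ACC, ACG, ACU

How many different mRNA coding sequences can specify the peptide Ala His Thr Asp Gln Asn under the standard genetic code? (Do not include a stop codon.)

Ala: 4 codons.
His: 2 codons.
Thr: 4 codons.
Asp: 2 codons.
Gln: 2 codons.
Asn: 2 codons.
4 × 2 × 4 × 2 × 2 × 2 = 256.

256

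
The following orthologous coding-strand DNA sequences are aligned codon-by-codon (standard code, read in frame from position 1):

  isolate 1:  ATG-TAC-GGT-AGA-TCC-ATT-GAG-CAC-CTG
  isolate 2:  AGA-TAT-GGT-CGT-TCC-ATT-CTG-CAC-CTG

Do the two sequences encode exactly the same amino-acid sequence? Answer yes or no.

no

Codon 1: ATG Met / AGA Arg — nonsynonymous.
Codon 2: TAC Tyr / TAT Tyr — synonymous.
Codon 3: GGT Gly / GGT Gly — identical.
Codon 4: AGA Arg / CGT Arg — synonymous.
Codon 5: TCC Ser / TCC Ser — identical.
Codon 6: ATT Ile / ATT Ile — identical.
Codon 7: GAG Glu / CTG Leu — nonsynonymous.
Codon 8: CAC His / CAC His — identical.
Codon 9: CTG Leu / CTG Leu — identical.
Nonsynonymous differences: 2 → different protein.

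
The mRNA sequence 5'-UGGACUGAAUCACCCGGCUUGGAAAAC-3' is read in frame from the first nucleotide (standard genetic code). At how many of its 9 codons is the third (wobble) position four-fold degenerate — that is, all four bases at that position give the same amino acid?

Codon 1 UGG (Trp): third position 1-fold.
Codon 2 ACU (Thr): third position 4-fold.
Codon 3 GAA (Glu): third position 2-fold.
Codon 4 UCA (Ser): third position 4-fold.
Codon 5 CCC (Pro): third position 4-fold.
Codon 6 GGC (Gly): third position 4-fold.
Codon 7 UUG (Leu): third position 2-fold.
Codon 8 GAA (Glu): third position 2-fold.
Codon 9 AAC (Asn): third position 2-fold.
Four-fold degenerate third positions: 4.

4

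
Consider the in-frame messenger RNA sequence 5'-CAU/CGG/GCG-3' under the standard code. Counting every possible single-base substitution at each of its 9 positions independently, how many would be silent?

8

Codon 1 (CAU, His): 1 synonymous substitution.
Codon 2 (CGG, Arg): 4 synonymous substitutions.
Codon 3 (GCG, Ala): 3 synonymous substitutions.
Total: 1 + 4 + 3 = 8.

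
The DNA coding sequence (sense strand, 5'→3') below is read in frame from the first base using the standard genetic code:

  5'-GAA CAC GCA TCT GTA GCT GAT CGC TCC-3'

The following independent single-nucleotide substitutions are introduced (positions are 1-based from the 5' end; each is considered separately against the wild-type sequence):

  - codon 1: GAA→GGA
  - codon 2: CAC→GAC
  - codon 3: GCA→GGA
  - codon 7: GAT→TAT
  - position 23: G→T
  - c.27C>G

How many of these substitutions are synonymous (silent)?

Codon 1: GAA (Glu) → GGA (Gly) — missense.
Codon 2: CAC (His) → GAC (Asp) — missense.
Codon 3: GCA (Ala) → GGA (Gly) — missense.
Codon 7: GAT (Asp) → TAT (Tyr) — missense.
Codon 8: CGC (Arg) → CTC (Leu) — missense.
Codon 9: TCC (Ser) → TCG (Ser) — synonymous.
Synonymous: 1 of 6.

1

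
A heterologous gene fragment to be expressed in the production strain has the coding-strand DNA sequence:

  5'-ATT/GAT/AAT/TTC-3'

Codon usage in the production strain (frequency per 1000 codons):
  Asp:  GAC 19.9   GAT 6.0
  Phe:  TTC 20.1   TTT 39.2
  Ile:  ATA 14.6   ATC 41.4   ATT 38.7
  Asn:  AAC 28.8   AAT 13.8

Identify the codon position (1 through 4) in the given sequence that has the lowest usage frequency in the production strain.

2

Codon 1 ATT (Ile): 38.7 per 1000.
Codon 2 GAT (Asp): 6.0 per 1000.
Codon 3 AAT (Asn): 13.8 per 1000.
Codon 4 TTC (Phe): 20.1 per 1000.
Lowest frequency is 6.0 at codon 2.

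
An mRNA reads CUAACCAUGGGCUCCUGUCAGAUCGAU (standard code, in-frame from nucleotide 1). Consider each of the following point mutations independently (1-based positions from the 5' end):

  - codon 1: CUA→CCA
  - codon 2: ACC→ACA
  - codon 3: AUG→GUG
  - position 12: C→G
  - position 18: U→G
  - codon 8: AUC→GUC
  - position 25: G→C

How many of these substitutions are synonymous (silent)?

Codon 1: CUA (Leu) → CCA (Pro) — missense.
Codon 2: ACC (Thr) → ACA (Thr) — synonymous.
Codon 3: AUG (Met) → GUG (Val) — missense.
Codon 4: GGC (Gly) → GGG (Gly) — synonymous.
Codon 6: UGU (Cys) → UGG (Trp) — missense.
Codon 8: AUC (Ile) → GUC (Val) — missense.
Codon 9: GAU (Asp) → CAU (His) — missense.
Synonymous: 2 of 7.

2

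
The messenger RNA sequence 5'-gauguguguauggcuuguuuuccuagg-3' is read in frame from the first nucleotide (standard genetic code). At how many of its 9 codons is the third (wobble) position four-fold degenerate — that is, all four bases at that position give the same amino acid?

Codon 1 GAU (Asp): third position 2-fold.
Codon 2 GUG (Val): third position 4-fold.
Codon 3 UGU (Cys): third position 2-fold.
Codon 4 AUG (Met): third position 1-fold.
Codon 5 GCU (Ala): third position 4-fold.
Codon 6 UGU (Cys): third position 2-fold.
Codon 7 UUU (Phe): third position 2-fold.
Codon 8 CCU (Pro): third position 4-fold.
Codon 9 AGG (Arg): third position 2-fold.
Four-fold degenerate third positions: 3.

3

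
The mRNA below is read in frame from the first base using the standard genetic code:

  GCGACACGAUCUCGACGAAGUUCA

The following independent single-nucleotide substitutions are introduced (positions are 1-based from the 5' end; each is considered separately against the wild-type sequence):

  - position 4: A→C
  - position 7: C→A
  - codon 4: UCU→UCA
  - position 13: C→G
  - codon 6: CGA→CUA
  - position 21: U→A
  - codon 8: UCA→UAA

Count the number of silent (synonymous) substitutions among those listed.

2

Codon 2: ACA (Thr) → CCA (Pro) — missense.
Codon 3: CGA (Arg) → AGA (Arg) — synonymous.
Codon 4: UCU (Ser) → UCA (Ser) — synonymous.
Codon 5: CGA (Arg) → GGA (Gly) — missense.
Codon 6: CGA (Arg) → CUA (Leu) — missense.
Codon 7: AGU (Ser) → AGA (Arg) — missense.
Codon 8: UCA (Ser) → UAA (Stop) — nonsense.
Synonymous: 2 of 7.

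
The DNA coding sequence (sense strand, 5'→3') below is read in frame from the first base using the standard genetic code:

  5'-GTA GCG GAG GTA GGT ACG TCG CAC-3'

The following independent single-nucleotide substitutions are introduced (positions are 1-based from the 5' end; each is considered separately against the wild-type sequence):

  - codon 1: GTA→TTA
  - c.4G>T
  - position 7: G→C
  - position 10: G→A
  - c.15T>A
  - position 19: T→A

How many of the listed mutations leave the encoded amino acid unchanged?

Codon 1: GTA (Val) → TTA (Leu) — missense.
Codon 2: GCG (Ala) → TCG (Ser) — missense.
Codon 3: GAG (Glu) → CAG (Gln) — missense.
Codon 4: GTA (Val) → ATA (Ile) — missense.
Codon 5: GGT (Gly) → GGA (Gly) — synonymous.
Codon 7: TCG (Ser) → ACG (Thr) — missense.
Synonymous: 1 of 6.

1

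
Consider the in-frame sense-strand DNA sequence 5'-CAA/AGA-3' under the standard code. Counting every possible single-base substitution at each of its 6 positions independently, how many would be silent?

3

Codon 1 (CAA, Gln): 1 synonymous substitution.
Codon 2 (AGA, Arg): 2 synonymous substitutions.
Total: 1 + 2 = 3.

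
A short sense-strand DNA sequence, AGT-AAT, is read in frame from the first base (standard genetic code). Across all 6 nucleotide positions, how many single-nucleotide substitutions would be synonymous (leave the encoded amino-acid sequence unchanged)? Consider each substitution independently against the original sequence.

2

Codon 1 (AGT, Ser): 1 synonymous substitution.
Codon 2 (AAT, Asn): 1 synonymous substitution.
Total: 1 + 1 = 2.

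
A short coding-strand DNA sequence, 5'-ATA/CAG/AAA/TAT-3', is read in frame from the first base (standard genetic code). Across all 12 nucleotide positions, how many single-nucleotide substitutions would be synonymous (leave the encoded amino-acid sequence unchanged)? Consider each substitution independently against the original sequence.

5

Codon 1 (ATA, Ile): 2 synonymous substitutions.
Codon 2 (CAG, Gln): 1 synonymous substitution.
Codon 3 (AAA, Lys): 1 synonymous substitution.
Codon 4 (TAT, Tyr): 1 synonymous substitution.
Total: 2 + 1 + 1 + 1 = 5.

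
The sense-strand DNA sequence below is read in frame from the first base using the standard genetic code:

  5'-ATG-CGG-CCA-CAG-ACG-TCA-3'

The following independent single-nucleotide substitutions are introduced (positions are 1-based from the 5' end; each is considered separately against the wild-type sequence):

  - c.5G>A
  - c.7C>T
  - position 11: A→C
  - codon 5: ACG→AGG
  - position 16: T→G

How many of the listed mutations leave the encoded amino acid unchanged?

0

Codon 2: CGG (Arg) → CAG (Gln) — missense.
Codon 3: CCA (Pro) → TCA (Ser) — missense.
Codon 4: CAG (Gln) → CCG (Pro) — missense.
Codon 5: ACG (Thr) → AGG (Arg) — missense.
Codon 6: TCA (Ser) → GCA (Ala) — missense.
Synonymous: 0 of 5.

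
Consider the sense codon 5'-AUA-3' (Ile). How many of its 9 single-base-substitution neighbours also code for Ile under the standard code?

Position 1: none → 0 synonymous.
Position 2: none → 0 synonymous.
Position 3: AUU, AUC → 2 synonymous.
Total: 0 + 0 + 2 = 2.

2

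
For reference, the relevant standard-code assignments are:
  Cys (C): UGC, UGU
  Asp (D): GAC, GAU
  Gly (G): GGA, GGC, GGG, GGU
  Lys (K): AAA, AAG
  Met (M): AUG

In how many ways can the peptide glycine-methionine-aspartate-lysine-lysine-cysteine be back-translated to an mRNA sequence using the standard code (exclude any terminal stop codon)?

64

Gly: 4 codons.
Met: 1 codon.
Asp: 2 codons.
Lys: 2 codons.
Lys: 2 codons.
Cys: 2 codons.
4 × 1 × 2 × 2 × 2 × 2 = 64.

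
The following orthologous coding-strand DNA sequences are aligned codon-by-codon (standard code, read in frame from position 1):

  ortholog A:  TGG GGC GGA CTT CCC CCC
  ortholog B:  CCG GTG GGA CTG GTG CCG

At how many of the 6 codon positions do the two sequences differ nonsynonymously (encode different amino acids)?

Codon 1: TGG Trp / CCG Pro — nonsynonymous.
Codon 2: GGC Gly / GTG Val — nonsynonymous.
Codon 3: GGA Gly / GGA Gly — identical.
Codon 4: CTT Leu / CTG Leu — synonymous.
Codon 5: CCC Pro / GTG Val — nonsynonymous.
Codon 6: CCC Pro / CCG Pro — synonymous.
Nonsynonymous differences: 3.

3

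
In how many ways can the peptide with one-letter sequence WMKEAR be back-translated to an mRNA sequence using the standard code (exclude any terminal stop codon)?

96

Trp: 1 codon.
Met: 1 codon.
Lys: 2 codons.
Glu: 2 codons.
Ala: 4 codons.
Arg: 6 codons.
1 × 1 × 2 × 2 × 4 × 6 = 96.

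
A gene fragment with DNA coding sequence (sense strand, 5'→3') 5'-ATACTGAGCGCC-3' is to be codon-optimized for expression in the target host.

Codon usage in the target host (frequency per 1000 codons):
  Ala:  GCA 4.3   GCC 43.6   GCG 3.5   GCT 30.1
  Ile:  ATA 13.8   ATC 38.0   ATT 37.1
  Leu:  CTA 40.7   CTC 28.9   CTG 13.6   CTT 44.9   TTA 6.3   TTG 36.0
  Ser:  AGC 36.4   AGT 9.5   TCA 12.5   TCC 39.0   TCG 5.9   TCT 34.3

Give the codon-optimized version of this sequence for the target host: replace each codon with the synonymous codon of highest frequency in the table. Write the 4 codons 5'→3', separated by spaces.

Codon 1 (Ile): best is ATC at 38.0.
Codon 2 (Leu): best is CTT at 44.9.
Codon 3 (Ser): best is TCC at 39.0.
Codon 4 (Ala): best is GCC at 43.6.

ATC CTT TCC GCC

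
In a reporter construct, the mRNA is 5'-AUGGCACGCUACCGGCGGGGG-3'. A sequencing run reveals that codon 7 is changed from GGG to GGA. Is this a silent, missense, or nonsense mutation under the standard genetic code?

Position 21 falls in codon 7: GGG → Gly.
After the substitution the codon is GGA → Gly.
Both encode Gly, so the change is synonymous.

silent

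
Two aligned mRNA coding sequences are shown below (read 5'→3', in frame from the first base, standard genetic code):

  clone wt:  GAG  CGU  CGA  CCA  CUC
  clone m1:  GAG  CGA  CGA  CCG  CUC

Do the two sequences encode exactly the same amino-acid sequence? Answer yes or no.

Codon 1: GAG Glu / GAG Glu — identical.
Codon 2: CGU Arg / CGA Arg — synonymous.
Codon 3: CGA Arg / CGA Arg — identical.
Codon 4: CCA Pro / CCG Pro — synonymous.
Codon 5: CUC Leu / CUC Leu — identical.
Nonsynonymous differences: 0 → same protein.

yes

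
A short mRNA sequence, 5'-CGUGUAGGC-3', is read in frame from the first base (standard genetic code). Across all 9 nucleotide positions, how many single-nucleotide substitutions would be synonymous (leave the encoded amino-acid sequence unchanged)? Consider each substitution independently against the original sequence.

Codon 1 (CGU, Arg): 3 synonymous substitutions.
Codon 2 (GUA, Val): 3 synonymous substitutions.
Codon 3 (GGC, Gly): 3 synonymous substitutions.
Total: 3 + 3 + 3 = 9.

9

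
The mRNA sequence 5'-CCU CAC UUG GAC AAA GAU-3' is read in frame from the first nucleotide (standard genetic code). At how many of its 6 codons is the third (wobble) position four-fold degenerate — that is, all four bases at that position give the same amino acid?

1

Codon 1 CCU (Pro): third position 4-fold.
Codon 2 CAC (His): third position 2-fold.
Codon 3 UUG (Leu): third position 2-fold.
Codon 4 GAC (Asp): third position 2-fold.
Codon 5 AAA (Lys): third position 2-fold.
Codon 6 GAU (Asp): third position 2-fold.
Four-fold degenerate third positions: 1.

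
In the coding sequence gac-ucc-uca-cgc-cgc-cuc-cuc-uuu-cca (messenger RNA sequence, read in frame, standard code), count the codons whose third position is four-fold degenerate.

Codon 1 GAC (Asp): third position 2-fold.
Codon 2 UCC (Ser): third position 4-fold.
Codon 3 UCA (Ser): third position 4-fold.
Codon 4 CGC (Arg): third position 4-fold.
Codon 5 CGC (Arg): third position 4-fold.
Codon 6 CUC (Leu): third position 4-fold.
Codon 7 CUC (Leu): third position 4-fold.
Codon 8 UUU (Phe): third position 2-fold.
Codon 9 CCA (Pro): third position 4-fold.
Four-fold degenerate third positions: 7.

7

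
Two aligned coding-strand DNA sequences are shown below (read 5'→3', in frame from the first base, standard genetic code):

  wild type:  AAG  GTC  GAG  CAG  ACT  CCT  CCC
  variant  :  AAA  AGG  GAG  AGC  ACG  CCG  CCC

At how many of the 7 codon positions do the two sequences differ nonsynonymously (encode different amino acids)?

2

Codon 1: AAG Lys / AAA Lys — synonymous.
Codon 2: GTC Val / AGG Arg — nonsynonymous.
Codon 3: GAG Glu / GAG Glu — identical.
Codon 4: CAG Gln / AGC Ser — nonsynonymous.
Codon 5: ACT Thr / ACG Thr — synonymous.
Codon 6: CCT Pro / CCG Pro — synonymous.
Codon 7: CCC Pro / CCC Pro — identical.
Nonsynonymous differences: 2.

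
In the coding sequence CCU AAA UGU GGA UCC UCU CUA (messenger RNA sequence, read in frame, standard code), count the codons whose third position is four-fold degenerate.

Codon 1 CCU (Pro): third position 4-fold.
Codon 2 AAA (Lys): third position 2-fold.
Codon 3 UGU (Cys): third position 2-fold.
Codon 4 GGA (Gly): third position 4-fold.
Codon 5 UCC (Ser): third position 4-fold.
Codon 6 UCU (Ser): third position 4-fold.
Codon 7 CUA (Leu): third position 4-fold.
Four-fold degenerate third positions: 5.

5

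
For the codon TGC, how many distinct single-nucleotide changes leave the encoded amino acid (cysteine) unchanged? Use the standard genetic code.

1

Position 1: none → 0 synonymous.
Position 2: none → 0 synonymous.
Position 3: TGT → 1 synonymous.
Total: 0 + 0 + 1 = 1.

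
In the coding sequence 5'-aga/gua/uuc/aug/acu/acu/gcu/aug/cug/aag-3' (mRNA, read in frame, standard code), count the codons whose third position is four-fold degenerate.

5

Codon 1 AGA (Arg): third position 2-fold.
Codon 2 GUA (Val): third position 4-fold.
Codon 3 UUC (Phe): third position 2-fold.
Codon 4 AUG (Met): third position 1-fold.
Codon 5 ACU (Thr): third position 4-fold.
Codon 6 ACU (Thr): third position 4-fold.
Codon 7 GCU (Ala): third position 4-fold.
Codon 8 AUG (Met): third position 1-fold.
Codon 9 CUG (Leu): third position 4-fold.
Codon 10 AAG (Lys): third position 2-fold.
Four-fold degenerate third positions: 5.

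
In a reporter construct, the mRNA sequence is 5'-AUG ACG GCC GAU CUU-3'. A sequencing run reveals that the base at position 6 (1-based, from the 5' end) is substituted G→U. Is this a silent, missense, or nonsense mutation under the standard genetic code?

Position 6 falls in codon 2: ACG → Thr.
After the substitution the codon is ACU → Thr.
Both encode Thr, so the change is synonymous.

silent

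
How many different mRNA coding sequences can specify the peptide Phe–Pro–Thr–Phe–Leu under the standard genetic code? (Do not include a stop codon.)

384

Phe: 2 codons.
Pro: 4 codons.
Thr: 4 codons.
Phe: 2 codons.
Leu: 6 codons.
2 × 4 × 4 × 2 × 6 = 384.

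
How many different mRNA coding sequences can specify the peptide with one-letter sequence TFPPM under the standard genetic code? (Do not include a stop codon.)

128

Thr: 4 codons.
Phe: 2 codons.
Pro: 4 codons.
Pro: 4 codons.
Met: 1 codon.
4 × 2 × 4 × 4 × 1 = 128.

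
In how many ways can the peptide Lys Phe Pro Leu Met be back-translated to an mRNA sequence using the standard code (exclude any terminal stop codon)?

Lys: 2 codons.
Phe: 2 codons.
Pro: 4 codons.
Leu: 6 codons.
Met: 1 codon.
2 × 2 × 4 × 6 × 1 = 96.

96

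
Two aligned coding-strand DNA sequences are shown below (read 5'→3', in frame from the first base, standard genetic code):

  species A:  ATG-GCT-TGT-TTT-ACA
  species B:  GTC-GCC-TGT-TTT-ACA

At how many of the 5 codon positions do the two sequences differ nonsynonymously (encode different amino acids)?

1

Codon 1: ATG Met / GTC Val — nonsynonymous.
Codon 2: GCT Ala / GCC Ala — synonymous.
Codon 3: TGT Cys / TGT Cys — identical.
Codon 4: TTT Phe / TTT Phe — identical.
Codon 5: ACA Thr / ACA Thr — identical.
Nonsynonymous differences: 1.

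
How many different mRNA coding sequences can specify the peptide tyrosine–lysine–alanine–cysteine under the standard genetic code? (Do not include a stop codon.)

Tyr: 2 codons.
Lys: 2 codons.
Ala: 4 codons.
Cys: 2 codons.
2 × 2 × 4 × 2 = 32.

32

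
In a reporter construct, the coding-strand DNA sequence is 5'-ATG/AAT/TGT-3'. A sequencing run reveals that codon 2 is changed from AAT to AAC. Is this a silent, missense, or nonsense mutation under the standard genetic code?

Position 6 falls in codon 2: AAT → Asn.
After the substitution the codon is AAC → Asn.
Both encode Asn, so the change is synonymous.

silent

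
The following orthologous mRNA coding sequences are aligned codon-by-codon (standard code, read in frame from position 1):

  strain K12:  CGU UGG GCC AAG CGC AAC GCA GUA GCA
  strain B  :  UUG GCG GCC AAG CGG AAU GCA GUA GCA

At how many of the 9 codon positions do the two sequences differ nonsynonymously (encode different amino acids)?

Codon 1: CGU Arg / UUG Leu — nonsynonymous.
Codon 2: UGG Trp / GCG Ala — nonsynonymous.
Codon 3: GCC Ala / GCC Ala — identical.
Codon 4: AAG Lys / AAG Lys — identical.
Codon 5: CGC Arg / CGG Arg — synonymous.
Codon 6: AAC Asn / AAU Asn — synonymous.
Codon 7: GCA Ala / GCA Ala — identical.
Codon 8: GUA Val / GUA Val — identical.
Codon 9: GCA Ala / GCA Ala — identical.
Nonsynonymous differences: 2.

2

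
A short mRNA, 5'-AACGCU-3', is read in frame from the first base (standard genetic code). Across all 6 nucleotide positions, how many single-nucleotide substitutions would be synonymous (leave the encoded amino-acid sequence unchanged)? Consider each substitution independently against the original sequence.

4

Codon 1 (AAC, Asn): 1 synonymous substitution.
Codon 2 (GCU, Ala): 3 synonymous substitutions.
Total: 1 + 3 = 4.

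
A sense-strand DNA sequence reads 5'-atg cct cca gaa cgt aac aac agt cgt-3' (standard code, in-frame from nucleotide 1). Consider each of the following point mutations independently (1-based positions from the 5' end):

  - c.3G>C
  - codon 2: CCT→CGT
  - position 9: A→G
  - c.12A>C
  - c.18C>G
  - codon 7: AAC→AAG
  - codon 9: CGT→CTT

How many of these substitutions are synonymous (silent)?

1

Codon 1: ATG (Met) → ATC (Ile) — missense.
Codon 2: CCT (Pro) → CGT (Arg) — missense.
Codon 3: CCA (Pro) → CCG (Pro) — synonymous.
Codon 4: GAA (Glu) → GAC (Asp) — missense.
Codon 6: AAC (Asn) → AAG (Lys) — missense.
Codon 7: AAC (Asn) → AAG (Lys) — missense.
Codon 9: CGT (Arg) → CTT (Leu) — missense.
Synonymous: 1 of 7.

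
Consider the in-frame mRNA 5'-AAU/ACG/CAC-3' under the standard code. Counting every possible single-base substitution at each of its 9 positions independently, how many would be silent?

5

Codon 1 (AAU, Asn): 1 synonymous substitution.
Codon 2 (ACG, Thr): 3 synonymous substitutions.
Codon 3 (CAC, His): 1 synonymous substitution.
Total: 1 + 3 + 1 = 5.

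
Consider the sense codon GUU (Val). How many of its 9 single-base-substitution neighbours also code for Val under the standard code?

Position 1: none → 0 synonymous.
Position 2: none → 0 synonymous.
Position 3: GUC, GUA, GUG → 3 synonymous.
Total: 0 + 0 + 3 = 3.

3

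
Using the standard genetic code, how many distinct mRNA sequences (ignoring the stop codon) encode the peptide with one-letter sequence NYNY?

Asn: 2 codons.
Tyr: 2 codons.
Asn: 2 codons.
Tyr: 2 codons.
2 × 2 × 2 × 2 = 16.

16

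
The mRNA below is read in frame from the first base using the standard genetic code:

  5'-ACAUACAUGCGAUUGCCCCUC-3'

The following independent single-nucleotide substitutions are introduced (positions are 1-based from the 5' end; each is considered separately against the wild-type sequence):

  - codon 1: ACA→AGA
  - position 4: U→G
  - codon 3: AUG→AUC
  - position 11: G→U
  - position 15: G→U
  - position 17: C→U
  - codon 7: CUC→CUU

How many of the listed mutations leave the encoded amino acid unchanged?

Codon 1: ACA (Thr) → AGA (Arg) — missense.
Codon 2: UAC (Tyr) → GAC (Asp) — missense.
Codon 3: AUG (Met) → AUC (Ile) — missense.
Codon 4: CGA (Arg) → CUA (Leu) — missense.
Codon 5: UUG (Leu) → UUU (Phe) — missense.
Codon 6: CCC (Pro) → CUC (Leu) — missense.
Codon 7: CUC (Leu) → CUU (Leu) — synonymous.
Synonymous: 1 of 7.

1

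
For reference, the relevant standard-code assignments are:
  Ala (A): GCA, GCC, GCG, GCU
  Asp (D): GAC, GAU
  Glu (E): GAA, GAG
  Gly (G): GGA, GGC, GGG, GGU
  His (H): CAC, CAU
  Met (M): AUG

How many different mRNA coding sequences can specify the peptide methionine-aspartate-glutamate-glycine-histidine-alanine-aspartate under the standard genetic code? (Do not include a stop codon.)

Met: 1 codon.
Asp: 2 codons.
Glu: 2 codons.
Gly: 4 codons.
His: 2 codons.
Ala: 4 codons.
Asp: 2 codons.
1 × 2 × 2 × 4 × 2 × 4 × 2 = 256.

256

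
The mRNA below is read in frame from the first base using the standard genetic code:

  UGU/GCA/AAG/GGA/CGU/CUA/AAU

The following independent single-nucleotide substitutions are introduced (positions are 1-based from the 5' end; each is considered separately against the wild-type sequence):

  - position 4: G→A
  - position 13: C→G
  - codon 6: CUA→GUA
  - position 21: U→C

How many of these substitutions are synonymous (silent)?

Codon 2: GCA (Ala) → ACA (Thr) — missense.
Codon 5: CGU (Arg) → GGU (Gly) — missense.
Codon 6: CUA (Leu) → GUA (Val) — missense.
Codon 7: AAU (Asn) → AAC (Asn) — synonymous.
Synonymous: 1 of 4.

1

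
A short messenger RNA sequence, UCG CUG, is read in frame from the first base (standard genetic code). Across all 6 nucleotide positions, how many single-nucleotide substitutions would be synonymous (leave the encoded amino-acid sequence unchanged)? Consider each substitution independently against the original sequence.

Codon 1 (UCG, Ser): 3 synonymous substitutions.
Codon 2 (CUG, Leu): 4 synonymous substitutions.
Total: 3 + 4 = 7.

7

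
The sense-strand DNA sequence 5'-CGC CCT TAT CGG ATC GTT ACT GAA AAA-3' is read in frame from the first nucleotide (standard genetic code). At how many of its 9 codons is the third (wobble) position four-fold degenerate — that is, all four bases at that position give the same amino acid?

Codon 1 CGC (Arg): third position 4-fold.
Codon 2 CCT (Pro): third position 4-fold.
Codon 3 TAT (Tyr): third position 2-fold.
Codon 4 CGG (Arg): third position 4-fold.
Codon 5 ATC (Ile): third position 3-fold.
Codon 6 GTT (Val): third position 4-fold.
Codon 7 ACT (Thr): third position 4-fold.
Codon 8 GAA (Glu): third position 2-fold.
Codon 9 AAA (Lys): third position 2-fold.
Four-fold degenerate third positions: 5.

5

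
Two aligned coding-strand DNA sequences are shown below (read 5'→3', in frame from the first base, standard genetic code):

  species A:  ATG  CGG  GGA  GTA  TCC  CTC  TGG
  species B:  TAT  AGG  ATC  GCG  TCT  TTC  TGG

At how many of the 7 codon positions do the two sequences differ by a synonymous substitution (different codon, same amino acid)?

Codon 1: ATG Met / TAT Tyr — nonsynonymous.
Codon 2: CGG Arg / AGG Arg — synonymous.
Codon 3: GGA Gly / ATC Ile — nonsynonymous.
Codon 4: GTA Val / GCG Ala — nonsynonymous.
Codon 5: TCC Ser / TCT Ser — synonymous.
Codon 6: CTC Leu / TTC Phe — nonsynonymous.
Codon 7: TGG Trp / TGG Trp — identical.
Synonymous differences: 2.

2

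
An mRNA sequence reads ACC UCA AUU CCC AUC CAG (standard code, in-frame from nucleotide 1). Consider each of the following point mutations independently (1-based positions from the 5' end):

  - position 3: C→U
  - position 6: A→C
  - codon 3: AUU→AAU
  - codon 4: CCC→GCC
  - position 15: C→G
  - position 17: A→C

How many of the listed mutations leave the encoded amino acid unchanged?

Codon 1: ACC (Thr) → ACU (Thr) — synonymous.
Codon 2: UCA (Ser) → UCC (Ser) — synonymous.
Codon 3: AUU (Ile) → AAU (Asn) — missense.
Codon 4: CCC (Pro) → GCC (Ala) — missense.
Codon 5: AUC (Ile) → AUG (Met) — missense.
Codon 6: CAG (Gln) → CCG (Pro) — missense.
Synonymous: 2 of 6.

2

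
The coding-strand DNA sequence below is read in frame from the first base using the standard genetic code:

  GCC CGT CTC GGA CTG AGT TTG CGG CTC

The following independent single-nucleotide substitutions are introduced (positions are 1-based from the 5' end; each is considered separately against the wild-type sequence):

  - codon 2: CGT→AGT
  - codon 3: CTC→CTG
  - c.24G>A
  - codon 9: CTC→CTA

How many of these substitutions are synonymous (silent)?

3

Codon 2: CGT (Arg) → AGT (Ser) — missense.
Codon 3: CTC (Leu) → CTG (Leu) — synonymous.
Codon 8: CGG (Arg) → CGA (Arg) — synonymous.
Codon 9: CTC (Leu) → CTA (Leu) — synonymous.
Synonymous: 3 of 4.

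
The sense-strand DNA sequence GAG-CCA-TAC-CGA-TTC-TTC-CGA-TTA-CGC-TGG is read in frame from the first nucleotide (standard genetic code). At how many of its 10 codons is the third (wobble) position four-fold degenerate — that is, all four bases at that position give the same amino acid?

4

Codon 1 GAG (Glu): third position 2-fold.
Codon 2 CCA (Pro): third position 4-fold.
Codon 3 TAC (Tyr): third position 2-fold.
Codon 4 CGA (Arg): third position 4-fold.
Codon 5 TTC (Phe): third position 2-fold.
Codon 6 TTC (Phe): third position 2-fold.
Codon 7 CGA (Arg): third position 4-fold.
Codon 8 TTA (Leu): third position 2-fold.
Codon 9 CGC (Arg): third position 4-fold.
Codon 10 TGG (Trp): third position 1-fold.
Four-fold degenerate third positions: 4.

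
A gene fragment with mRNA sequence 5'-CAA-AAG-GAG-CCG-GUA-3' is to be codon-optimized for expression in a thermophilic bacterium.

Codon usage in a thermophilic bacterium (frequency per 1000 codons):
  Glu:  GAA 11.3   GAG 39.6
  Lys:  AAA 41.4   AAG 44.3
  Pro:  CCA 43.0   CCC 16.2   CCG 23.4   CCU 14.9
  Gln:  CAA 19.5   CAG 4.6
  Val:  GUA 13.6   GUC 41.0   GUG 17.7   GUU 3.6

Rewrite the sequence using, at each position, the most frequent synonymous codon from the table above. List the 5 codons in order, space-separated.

CAA AAG GAG CCA GUC

Codon 1 (Gln): best is CAA at 19.5.
Codon 2 (Lys): best is AAG at 44.3.
Codon 3 (Glu): best is GAG at 39.6.
Codon 4 (Pro): best is CCA at 43.0.
Codon 5 (Val): best is GUC at 41.0.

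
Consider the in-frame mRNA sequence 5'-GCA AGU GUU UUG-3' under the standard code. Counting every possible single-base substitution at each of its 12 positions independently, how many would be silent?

9

Codon 1 (GCA, Ala): 3 synonymous substitutions.
Codon 2 (AGU, Ser): 1 synonymous substitution.
Codon 3 (GUU, Val): 3 synonymous substitutions.
Codon 4 (UUG, Leu): 2 synonymous substitutions.
Total: 3 + 1 + 3 + 2 = 9.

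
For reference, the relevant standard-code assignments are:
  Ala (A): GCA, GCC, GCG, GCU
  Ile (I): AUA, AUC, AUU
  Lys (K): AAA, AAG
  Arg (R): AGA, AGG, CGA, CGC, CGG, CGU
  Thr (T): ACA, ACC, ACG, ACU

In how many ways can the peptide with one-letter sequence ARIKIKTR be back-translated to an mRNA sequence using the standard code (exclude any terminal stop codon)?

20736

Ala: 4 codons.
Arg: 6 codons.
Ile: 3 codons.
Lys: 2 codons.
Ile: 3 codons.
Lys: 2 codons.
Thr: 4 codons.
Arg: 6 codons.
4 × 6 × 3 × 2 × 3 × 2 × 4 × 6 = 20736.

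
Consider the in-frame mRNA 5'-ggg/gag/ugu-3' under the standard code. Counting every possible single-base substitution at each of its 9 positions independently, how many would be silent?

Codon 1 (GGG, Gly): 3 synonymous substitutions.
Codon 2 (GAG, Glu): 1 synonymous substitution.
Codon 3 (UGU, Cys): 1 synonymous substitution.
Total: 3 + 1 + 1 = 5.

5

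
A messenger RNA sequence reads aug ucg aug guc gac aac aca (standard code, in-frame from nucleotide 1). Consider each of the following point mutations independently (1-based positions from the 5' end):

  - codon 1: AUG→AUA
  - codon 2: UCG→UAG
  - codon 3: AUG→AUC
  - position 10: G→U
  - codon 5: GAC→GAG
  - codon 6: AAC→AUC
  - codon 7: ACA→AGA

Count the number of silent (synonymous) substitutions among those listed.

0

Codon 1: AUG (Met) → AUA (Ile) — missense.
Codon 2: UCG (Ser) → UAG (Stop) — nonsense.
Codon 3: AUG (Met) → AUC (Ile) — missense.
Codon 4: GUC (Val) → UUC (Phe) — missense.
Codon 5: GAC (Asp) → GAG (Glu) — missense.
Codon 6: AAC (Asn) → AUC (Ile) — missense.
Codon 7: ACA (Thr) → AGA (Arg) — missense.
Synonymous: 0 of 7.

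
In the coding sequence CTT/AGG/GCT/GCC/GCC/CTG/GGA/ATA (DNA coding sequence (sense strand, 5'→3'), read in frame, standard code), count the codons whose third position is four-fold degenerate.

6

Codon 1 CTT (Leu): third position 4-fold.
Codon 2 AGG (Arg): third position 2-fold.
Codon 3 GCT (Ala): third position 4-fold.
Codon 4 GCC (Ala): third position 4-fold.
Codon 5 GCC (Ala): third position 4-fold.
Codon 6 CTG (Leu): third position 4-fold.
Codon 7 GGA (Gly): third position 4-fold.
Codon 8 ATA (Ile): third position 3-fold.
Four-fold degenerate third positions: 6.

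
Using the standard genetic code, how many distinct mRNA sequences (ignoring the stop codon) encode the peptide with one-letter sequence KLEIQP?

576

Lys: 2 codons.
Leu: 6 codons.
Glu: 2 codons.
Ile: 3 codons.
Gln: 2 codons.
Pro: 4 codons.
2 × 6 × 2 × 3 × 2 × 4 = 576.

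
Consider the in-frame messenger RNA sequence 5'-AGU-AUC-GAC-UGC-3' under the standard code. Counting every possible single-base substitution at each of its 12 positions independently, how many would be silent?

5

Codon 1 (AGU, Ser): 1 synonymous substitution.
Codon 2 (AUC, Ile): 2 synonymous substitutions.
Codon 3 (GAC, Asp): 1 synonymous substitution.
Codon 4 (UGC, Cys): 1 synonymous substitution.
Total: 1 + 2 + 1 + 1 = 5.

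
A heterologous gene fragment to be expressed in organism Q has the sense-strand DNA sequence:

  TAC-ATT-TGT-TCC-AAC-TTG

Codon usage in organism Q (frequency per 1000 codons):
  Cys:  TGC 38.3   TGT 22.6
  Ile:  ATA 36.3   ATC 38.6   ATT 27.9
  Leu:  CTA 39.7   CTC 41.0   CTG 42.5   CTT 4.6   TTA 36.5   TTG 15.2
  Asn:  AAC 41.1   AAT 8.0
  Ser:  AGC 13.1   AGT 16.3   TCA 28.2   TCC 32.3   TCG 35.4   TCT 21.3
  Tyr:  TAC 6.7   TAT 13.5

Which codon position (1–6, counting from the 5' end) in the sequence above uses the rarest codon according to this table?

1

Codon 1 TAC (Tyr): 6.7 per 1000.
Codon 2 ATT (Ile): 27.9 per 1000.
Codon 3 TGT (Cys): 22.6 per 1000.
Codon 4 TCC (Ser): 32.3 per 1000.
Codon 5 AAC (Asn): 41.1 per 1000.
Codon 6 TTG (Leu): 15.2 per 1000.
Lowest frequency is 6.7 at codon 1.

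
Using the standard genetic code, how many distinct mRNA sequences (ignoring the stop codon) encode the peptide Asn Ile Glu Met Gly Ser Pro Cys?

2304

Asn: 2 codons.
Ile: 3 codons.
Glu: 2 codons.
Met: 1 codon.
Gly: 4 codons.
Ser: 6 codons.
Pro: 4 codons.
Cys: 2 codons.
2 × 3 × 2 × 1 × 4 × 6 × 4 × 2 = 2304.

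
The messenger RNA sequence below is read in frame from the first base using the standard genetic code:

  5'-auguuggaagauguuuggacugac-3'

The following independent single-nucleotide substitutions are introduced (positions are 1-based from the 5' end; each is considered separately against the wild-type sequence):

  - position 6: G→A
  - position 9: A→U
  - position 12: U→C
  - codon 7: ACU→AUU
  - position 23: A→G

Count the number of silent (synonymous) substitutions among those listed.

Codon 2: UUG (Leu) → UUA (Leu) — synonymous.
Codon 3: GAA (Glu) → GAU (Asp) — missense.
Codon 4: GAU (Asp) → GAC (Asp) — synonymous.
Codon 7: ACU (Thr) → AUU (Ile) — missense.
Codon 8: GAC (Asp) → GGC (Gly) — missense.
Synonymous: 2 of 5.

2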